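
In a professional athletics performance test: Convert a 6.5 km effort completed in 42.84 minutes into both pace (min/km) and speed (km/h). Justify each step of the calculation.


Pace = time / distance = 42.84 min / 6.5 km = 6.5908 min/km
Speed = distance / time_in_hours = 6.5 / 0.714 hr
Speed = 9.1036 km/h

6.5908 min/km, 9.1036 km/h


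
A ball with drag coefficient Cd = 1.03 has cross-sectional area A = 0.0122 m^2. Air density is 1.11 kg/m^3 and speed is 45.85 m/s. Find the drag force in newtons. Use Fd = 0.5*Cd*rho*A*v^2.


Fd = 0.5 * Cd * rho * A * v^2
Fd = 0.5 * 1.03 * 1.11 * 0.0122 * 45.85^2
v^2 = 2102.2225
Fd = 0.5 * 1.03 * 1.11 * 0.0122 * 2102.2225 = 14.6612 N

14.6612 N


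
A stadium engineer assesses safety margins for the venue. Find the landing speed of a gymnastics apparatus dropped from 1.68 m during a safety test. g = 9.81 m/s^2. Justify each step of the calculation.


v = sqrt(2 * g * h)
v = sqrt(2 * 9.81 * 1.68)
v = sqrt(32.9616) = 5.7412 m/s

5.7412 m/s


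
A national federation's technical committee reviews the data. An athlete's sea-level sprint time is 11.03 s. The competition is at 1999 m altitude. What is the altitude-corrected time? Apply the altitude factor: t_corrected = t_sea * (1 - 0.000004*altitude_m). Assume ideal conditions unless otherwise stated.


Correction factor = 1 - 0.000004 * 1999 = 0.992004
t_corrected = t_sea * factor = 11.03 * 0.992004
t_corrected = 10.9418 s

10.9418 s


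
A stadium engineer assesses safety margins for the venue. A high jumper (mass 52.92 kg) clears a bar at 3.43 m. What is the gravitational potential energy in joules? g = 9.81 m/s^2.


PE = m * g * h
PE = 52.92 * 9.81 * 3.43
PE = 519.1452 * 3.43 = 1780.668 J

1780.668 J


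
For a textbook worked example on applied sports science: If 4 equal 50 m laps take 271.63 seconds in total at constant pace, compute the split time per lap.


Split time = total_time / n_laps = 271.63 / 4
Split time = 67.9075 s per lap

67.9075 s


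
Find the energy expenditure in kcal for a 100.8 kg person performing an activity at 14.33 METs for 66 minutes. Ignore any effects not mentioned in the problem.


kcal = MET * mass * time_hr
Convert time: 66 min = 1.1 hr
kcal = 14.33 * 100.8 * 1.1
kcal = 1588.9104 kcal

1588.9104 kcal


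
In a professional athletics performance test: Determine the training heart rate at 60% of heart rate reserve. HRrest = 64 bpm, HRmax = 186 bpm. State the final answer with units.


Target = HRrest + pct*(HRmax - HRrest)
Heart rate reserve = HRmax - HRrest = 186 - 64 = 122 bpm
Fraction = 60% = 0.6
Target = 64 + 0.6 * 122
Target = 64 + 73.2 = 137.2 bpm

137.2 bpm


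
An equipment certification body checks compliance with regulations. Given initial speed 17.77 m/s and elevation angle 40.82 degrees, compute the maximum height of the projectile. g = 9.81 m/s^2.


H = (v*sin(theta))^2 / (2*g)
vy = v*sin(theta) = 17.77 * sin(40.82 deg) = 11.616 m/s
H = vy^2 / (2*g) = 134.931 / (2*9.81)
H = 134.931 / 19.62 = 6.8772 m

6.8772 m


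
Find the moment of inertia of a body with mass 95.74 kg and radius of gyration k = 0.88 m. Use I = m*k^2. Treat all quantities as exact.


I = m * k^2
I = 95.74 * 0.88^2
I = 95.74 * 0.7744 = 74.1411 kg*m^2

74.1411 kg*m^2


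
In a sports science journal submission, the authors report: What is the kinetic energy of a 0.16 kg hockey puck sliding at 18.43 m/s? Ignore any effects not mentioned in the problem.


KE = 0.5 * m * v^2
KE = 0.5 * 0.16 * 18.43^2
KE = 0.5 * 0.16 * 339.6649 = 27.1732 J

27.1732 J


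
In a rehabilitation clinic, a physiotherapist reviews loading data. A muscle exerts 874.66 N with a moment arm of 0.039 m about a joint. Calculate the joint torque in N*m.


tau = F * d
tau = 874.66 * 0.039
tau = 34.1117 N*m

34.1117 N*m


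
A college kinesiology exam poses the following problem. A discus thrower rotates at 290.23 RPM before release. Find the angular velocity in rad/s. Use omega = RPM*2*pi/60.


omega = RPM * 2 * pi / 60
omega = 290.23 * 2 * 3.14159 / 60
omega = 1823.5689 / 60 = 30.3928 rad/s

30.3928 rad/s


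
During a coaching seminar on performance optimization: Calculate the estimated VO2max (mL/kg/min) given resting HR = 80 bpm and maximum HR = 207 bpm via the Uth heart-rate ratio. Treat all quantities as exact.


VO2max = 15.3 * HRmax / HRrest
VO2max = 15.3 * 207 / 80
VO2max = 3167.1 / 80 = 39.5888 mL/kg/min

39.5888 mL/kg/min


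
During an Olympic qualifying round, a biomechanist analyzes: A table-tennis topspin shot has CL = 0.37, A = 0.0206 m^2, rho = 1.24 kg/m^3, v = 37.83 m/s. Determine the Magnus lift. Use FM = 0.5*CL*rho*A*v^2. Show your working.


FM = 0.5 * CL * rho * A * v^2
FM = 0.5 * 0.37 * 1.24 * 0.0206 * 37.83^2
v^2 = 1431.1089
FM = 0.5 * 0.37 * 1.24 * 0.0206 * 1431.1089 = 6.7629 N

6.7629 N


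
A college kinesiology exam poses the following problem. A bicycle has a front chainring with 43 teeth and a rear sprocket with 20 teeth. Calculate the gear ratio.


GR = front_teeth / rear_teeth
GR = 43 / 20
GR = 2.15

2.15


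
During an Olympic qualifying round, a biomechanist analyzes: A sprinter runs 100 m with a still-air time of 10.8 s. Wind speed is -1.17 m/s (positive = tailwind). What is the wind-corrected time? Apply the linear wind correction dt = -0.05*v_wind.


dt = -0.05 * v_wind = -0.05 * -1.17 = 0.0585 s
t_corrected = t_still + dt = 10.8 + (0.0585)
t_corrected = 10.8585 s

10.8585 s


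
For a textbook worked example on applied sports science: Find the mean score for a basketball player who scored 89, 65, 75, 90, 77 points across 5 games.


Average = sum / n
Sum = 396
Average = 396 / 5 = 79.2

79.2


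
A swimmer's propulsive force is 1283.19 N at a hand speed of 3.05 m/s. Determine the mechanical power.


P = F * v
P = 1283.19 * 3.05
P = 3913.7295 W

3913.7295 W


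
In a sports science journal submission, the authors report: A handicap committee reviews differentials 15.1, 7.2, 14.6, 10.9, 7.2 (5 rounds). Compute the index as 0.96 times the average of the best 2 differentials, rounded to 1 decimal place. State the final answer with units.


All differentials: 15.1, 7.2, 14.6, 10.9, 7.2
Sorted: 7.2, 7.2, 10.9, 14.6, 15.1
Best 2: 7.2, 7.2
Average of best = 14.4 / 2 = 7.2
Raw index = 7.2 * 0.96 = 6.912
Handicap index = round(6.912, 1) = 6.9

6.9


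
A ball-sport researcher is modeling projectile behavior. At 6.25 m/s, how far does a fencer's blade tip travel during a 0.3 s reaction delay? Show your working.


d = v * t
d = 6.25 * 0.3
d = 1.875 m

1.875 m


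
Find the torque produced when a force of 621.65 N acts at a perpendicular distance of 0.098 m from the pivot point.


tau = F * d
tau = 621.65 * 0.098
tau = 60.9217 N*m

60.9217 N*m


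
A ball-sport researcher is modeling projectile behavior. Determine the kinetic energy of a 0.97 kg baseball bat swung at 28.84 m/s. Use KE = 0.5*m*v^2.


KE = 0.5 * m * v^2
KE = 0.5 * 0.97 * 28.84^2
KE = 0.5 * 0.97 * 831.7456 = 403.3966 J

403.3966 J


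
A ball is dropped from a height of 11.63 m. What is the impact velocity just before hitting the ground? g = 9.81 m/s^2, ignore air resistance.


v = sqrt(2 * g * h)
v = sqrt(2 * 9.81 * 11.63)
v = sqrt(228.1806) = 15.1056 m/s

15.1056 m/s


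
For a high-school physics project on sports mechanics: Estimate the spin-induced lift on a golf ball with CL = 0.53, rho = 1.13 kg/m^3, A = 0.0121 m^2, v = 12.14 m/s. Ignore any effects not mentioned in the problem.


FM = 0.5 * CL * rho * A * v^2
FM = 0.5 * 0.53 * 1.13 * 0.0121 * 12.14^2
v^2 = 147.3796
FM = 0.5 * 0.53 * 1.13 * 0.0121 * 147.3796 = 0.534 N

0.534 N


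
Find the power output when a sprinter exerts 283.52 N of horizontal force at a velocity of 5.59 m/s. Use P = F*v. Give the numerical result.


P = F * v
P = 283.52 * 5.59
P = 1584.8768 W

1584.8768 W


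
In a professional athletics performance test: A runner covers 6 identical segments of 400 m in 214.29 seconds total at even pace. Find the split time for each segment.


Split time = total_time / n_laps = 214.29 / 6
Split time = 35.715 s per lap

35.715 s


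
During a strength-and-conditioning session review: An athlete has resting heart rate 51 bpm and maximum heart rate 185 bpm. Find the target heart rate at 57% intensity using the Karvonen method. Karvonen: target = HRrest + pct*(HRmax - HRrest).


Target = HRrest + pct*(HRmax - HRrest)
Heart rate reserve = HRmax - HRrest = 185 - 51 = 134 bpm
Fraction = 57% = 0.57
Target = 51 + 0.57 * 134
Target = 51 + 76.38 = 127.38 bpm

127.38 bpm


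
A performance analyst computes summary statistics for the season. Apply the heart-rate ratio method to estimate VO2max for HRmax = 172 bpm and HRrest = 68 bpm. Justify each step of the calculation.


VO2max = 15.3 * HRmax / HRrest
VO2max = 15.3 * 172 / 68
VO2max = 2631.6 / 68 = 38.7 mL/kg/min

38.7 mL/kg/min


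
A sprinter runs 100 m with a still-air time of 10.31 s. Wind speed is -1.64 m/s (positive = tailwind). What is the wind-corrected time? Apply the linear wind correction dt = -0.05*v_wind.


dt = -0.05 * v_wind = -0.05 * -1.64 = 0.082 s
t_corrected = t_still + dt = 10.31 + (0.082)
t_corrected = 10.392 s

10.392 s


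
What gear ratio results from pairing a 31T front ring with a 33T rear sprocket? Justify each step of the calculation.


GR = front_teeth / rear_teeth
GR = 31 / 33
GR = 0.9394

0.9394


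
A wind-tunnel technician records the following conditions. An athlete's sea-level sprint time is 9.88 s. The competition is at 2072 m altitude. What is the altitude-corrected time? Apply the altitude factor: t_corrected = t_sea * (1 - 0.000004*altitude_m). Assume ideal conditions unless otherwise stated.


Correction factor = 1 - 0.000004 * 2072 = 0.991712
t_corrected = t_sea * factor = 9.88 * 0.991712
t_corrected = 9.7981 s

9.7981 s


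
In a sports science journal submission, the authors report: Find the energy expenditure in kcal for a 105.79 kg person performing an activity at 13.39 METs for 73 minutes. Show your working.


kcal = MET * mass * time_hr
Convert time: 73 min = 1.2167 hr
kcal = 13.39 * 105.79 * 1.2167
kcal = 1723.4425 kcal

1723.4425 kcal


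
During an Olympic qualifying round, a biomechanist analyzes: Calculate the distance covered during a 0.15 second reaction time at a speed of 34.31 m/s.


d = v * t
d = 34.31 * 0.15
d = 5.1465 m

5.1465 m


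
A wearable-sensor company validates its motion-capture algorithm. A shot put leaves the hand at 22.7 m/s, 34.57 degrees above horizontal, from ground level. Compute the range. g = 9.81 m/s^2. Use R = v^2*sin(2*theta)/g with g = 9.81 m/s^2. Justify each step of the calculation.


R = v^2 * sin(2*theta) / g
Convert angle to radians: theta = 34.57 deg = 0.6034 rad
sin(2*theta) = sin(1.2067) = 0.9345
R = 22.7^2 * 0.9345 / 9.81
R = 515.29 * 0.9345 / 9.81 = 49.084 m

49.084 m


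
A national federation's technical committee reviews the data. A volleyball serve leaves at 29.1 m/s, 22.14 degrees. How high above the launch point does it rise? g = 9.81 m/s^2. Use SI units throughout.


H = (v*sin(theta))^2 / (2*g)
vy = v*sin(theta) = 29.1 * sin(22.14 deg) = 10.9669 m/s
H = vy^2 / (2*g) = 120.2739 / (2*9.81)
H = 120.2739 / 19.62 = 6.1302 m

6.1302 m


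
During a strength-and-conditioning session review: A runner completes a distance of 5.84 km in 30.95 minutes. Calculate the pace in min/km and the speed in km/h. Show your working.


Pace = time / distance = 30.95 min / 5.84 km = 5.2997 min/km
Speed = distance / time_in_hours = 5.84 / 0.5158 hr
Speed = 11.3215 km/h

5.2997 min/km, 11.3215 km/h


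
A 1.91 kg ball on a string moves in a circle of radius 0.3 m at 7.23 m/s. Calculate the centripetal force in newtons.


Fc = m * v^2 / r
v^2 = 7.23^2 = 52.2729
Fc = 1.91 * 52.2729 / 0.3
Fc = 99.8412 / 0.3 = 332.8041 N

332.8041 N


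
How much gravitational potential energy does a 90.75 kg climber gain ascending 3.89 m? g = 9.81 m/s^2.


PE = m * g * h
PE = 90.75 * 9.81 * 3.89
PE = 890.2575 * 3.89 = 3463.1017 J

3463.1017 J


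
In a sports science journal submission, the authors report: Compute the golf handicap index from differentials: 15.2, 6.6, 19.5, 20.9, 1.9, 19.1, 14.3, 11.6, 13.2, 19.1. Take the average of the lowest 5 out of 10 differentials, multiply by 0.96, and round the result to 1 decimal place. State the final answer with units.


All differentials: 15.2, 6.6, 19.5, 20.9, 1.9, 19.1, 14.3, 11.6, 13.2, 19.1
Sorted: 1.9, 6.6, 11.6, 13.2, 14.3, 15.2, 19.1, 19.1, 19.5, 20.9
Best 5: 1.9, 6.6, 11.6, 13.2, 14.3
Average of best = 47.6 / 5 = 9.52
Raw index = 9.52 * 0.96 = 9.1392
Handicap index = round(9.1392, 1) = 9.1

9.1


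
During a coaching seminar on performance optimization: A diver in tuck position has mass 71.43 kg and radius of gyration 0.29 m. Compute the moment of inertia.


I = m * k^2
I = 71.43 * 0.29^2
I = 71.43 * 0.0841 = 6.0073 kg*m^2

6.0073 kg*m^2


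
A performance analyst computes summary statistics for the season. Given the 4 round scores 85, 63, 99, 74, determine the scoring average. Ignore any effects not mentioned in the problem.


Average = sum / n
Sum = 321
Average = 321 / 4 = 80.25

80.25


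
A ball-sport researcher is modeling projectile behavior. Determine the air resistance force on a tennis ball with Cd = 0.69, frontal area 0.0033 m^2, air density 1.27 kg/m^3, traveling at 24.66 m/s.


Fd = 0.5 * Cd * rho * A * v^2
Fd = 0.5 * 0.69 * 1.27 * 0.0033 * 24.66^2
v^2 = 608.1156
Fd = 0.5 * 0.69 * 1.27 * 0.0033 * 608.1156 = 0.8793 N

0.8793 N


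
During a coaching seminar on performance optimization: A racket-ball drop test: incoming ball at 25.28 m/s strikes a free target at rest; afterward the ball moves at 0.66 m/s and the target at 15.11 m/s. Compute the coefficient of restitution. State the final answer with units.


e = (v2_after - v1_after) / (v1_before - v2_before)
Numerator = 15.11 - 0.66 = 14.45
Denominator = 25.28 - 0 = 25.28
e = 14.45 / 25.28 = 0.5716

0.5716


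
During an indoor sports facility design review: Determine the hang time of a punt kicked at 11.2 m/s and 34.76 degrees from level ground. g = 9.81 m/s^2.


T = 2*v*sin(theta)/g
sin(theta) = sin(34.76 deg) = 0.5701
T = 2*11.2*0.5701 / 9.81
T = 12.7711 / 9.81 = 1.3018 s

1.3018 s


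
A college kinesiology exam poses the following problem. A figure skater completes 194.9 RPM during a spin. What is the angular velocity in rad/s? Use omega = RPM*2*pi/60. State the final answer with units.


omega = RPM * 2 * pi / 60
omega = 194.9 * 2 * 3.14159 / 60
omega = 1224.5928 / 60 = 20.4099 rad/s

20.4099 rad/s


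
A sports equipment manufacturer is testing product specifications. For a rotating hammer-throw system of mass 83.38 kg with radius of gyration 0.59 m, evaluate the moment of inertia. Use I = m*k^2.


I = m * k^2
I = 83.38 * 0.59^2
I = 83.38 * 0.3481 = 29.0246 kg*m^2

29.0246 kg*m^2


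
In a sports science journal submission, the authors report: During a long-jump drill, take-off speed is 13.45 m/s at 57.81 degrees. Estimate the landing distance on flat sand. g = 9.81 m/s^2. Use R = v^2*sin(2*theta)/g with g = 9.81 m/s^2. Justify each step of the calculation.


R = v^2 * sin(2*theta) / g
Convert angle to radians: theta = 57.81 deg = 1.009 rad
sin(2*theta) = sin(2.0179) = 0.9017
R = 13.45^2 * 0.9017 / 9.81
R = 180.9025 * 0.9017 / 9.81 = 16.6276 m

16.6276 m


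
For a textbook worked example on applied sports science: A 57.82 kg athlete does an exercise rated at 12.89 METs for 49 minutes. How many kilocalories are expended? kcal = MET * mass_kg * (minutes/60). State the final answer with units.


kcal = MET * mass * time_hr
Convert time: 49 min = 0.8167 hr
kcal = 12.89 * 57.82 * 0.8167
kcal = 608.6615 kcal

608.6615 kcal


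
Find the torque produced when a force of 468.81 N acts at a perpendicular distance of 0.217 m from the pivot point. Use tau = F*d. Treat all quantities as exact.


tau = F * d
tau = 468.81 * 0.217
tau = 101.7318 N*m

101.7318 N*m


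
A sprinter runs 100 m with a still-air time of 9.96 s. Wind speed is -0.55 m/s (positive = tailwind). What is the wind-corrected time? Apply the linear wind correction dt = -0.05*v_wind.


dt = -0.05 * v_wind = -0.05 * -0.55 = 0.0275 s
t_corrected = t_still + dt = 9.96 + (0.0275)
t_corrected = 9.9875 s

9.9875 s


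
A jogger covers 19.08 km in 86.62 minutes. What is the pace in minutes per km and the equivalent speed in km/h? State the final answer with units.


Pace = time / distance = 86.62 min / 19.08 km = 4.5398 min/km
Speed = distance / time_in_hours = 19.08 / 1.4437 hr
Speed = 13.2163 km/h

4.5398 min/km, 13.2163 km/h


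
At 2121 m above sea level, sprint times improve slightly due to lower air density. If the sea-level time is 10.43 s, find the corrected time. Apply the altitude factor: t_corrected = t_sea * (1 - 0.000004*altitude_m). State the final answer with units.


Correction factor = 1 - 0.000004 * 2121 = 0.991516
t_corrected = t_sea * factor = 10.43 * 0.991516
t_corrected = 10.3415 s

10.3415 s


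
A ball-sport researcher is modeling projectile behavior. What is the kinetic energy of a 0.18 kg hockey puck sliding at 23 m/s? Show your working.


KE = 0.5 * m * v^2
KE = 0.5 * 0.18 * 23^2
KE = 0.5 * 0.18 * 529 = 47.61 J

47.61 J


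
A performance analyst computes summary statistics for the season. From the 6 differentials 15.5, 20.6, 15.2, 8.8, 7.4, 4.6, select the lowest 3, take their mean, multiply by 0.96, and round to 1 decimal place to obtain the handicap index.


All differentials: 15.5, 20.6, 15.2, 8.8, 7.4, 4.6
Sorted: 4.6, 7.4, 8.8, 15.2, 15.5, 20.6
Best 3: 4.6, 7.4, 8.8
Average of best = 20.8 / 3 = 6.9333
Raw index = 6.9333 * 0.96 = 6.656
Handicap index = round(6.656, 1) = 6.7

6.7


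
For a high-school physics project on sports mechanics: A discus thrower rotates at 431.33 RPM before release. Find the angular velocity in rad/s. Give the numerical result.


omega = RPM * 2 * pi / 60
omega = 431.33 * 2 * 3.14159 / 60
omega = 2710.1263 / 60 = 45.1688 rad/s

45.1688 rad/s


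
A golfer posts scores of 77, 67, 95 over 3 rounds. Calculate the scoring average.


Average = sum / n
Sum = 239
Average = 239 / 3 = 79.6667

79.6667


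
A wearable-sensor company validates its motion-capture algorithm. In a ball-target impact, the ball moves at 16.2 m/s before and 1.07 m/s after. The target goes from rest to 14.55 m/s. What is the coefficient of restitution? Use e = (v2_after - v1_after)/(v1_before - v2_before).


e = (v2_after - v1_after) / (v1_before - v2_before)
Numerator = 14.55 - 1.07 = 13.48
Denominator = 16.2 - 0 = 16.2
e = 13.48 / 16.2 = 0.8321

0.8321


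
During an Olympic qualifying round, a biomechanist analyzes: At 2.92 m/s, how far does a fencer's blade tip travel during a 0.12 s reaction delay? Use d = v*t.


d = v * t
d = 2.92 * 0.12
d = 0.3504 m

0.3504 m


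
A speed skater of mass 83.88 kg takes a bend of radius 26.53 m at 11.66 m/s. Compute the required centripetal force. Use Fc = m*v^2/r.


Fc = m * v^2 / r
v^2 = 11.66^2 = 135.9556
Fc = 83.88 * 135.9556 / 26.53
Fc = 11403.9557 / 26.53 = 429.8513 N

429.8513 N


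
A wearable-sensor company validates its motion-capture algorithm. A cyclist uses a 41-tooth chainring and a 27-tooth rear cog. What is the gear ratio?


GR = front_teeth / rear_teeth
GR = 41 / 27
GR = 1.5185

1.5185


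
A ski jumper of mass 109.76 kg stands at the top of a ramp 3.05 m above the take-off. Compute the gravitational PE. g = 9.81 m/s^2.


PE = m * g * h
PE = 109.76 * 9.81 * 3.05
PE = 1076.7456 * 3.05 = 3284.0741 J

3284.0741 J


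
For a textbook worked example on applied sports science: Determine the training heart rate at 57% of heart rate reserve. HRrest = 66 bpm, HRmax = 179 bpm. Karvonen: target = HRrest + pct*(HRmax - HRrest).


Target = HRrest + pct*(HRmax - HRrest)
Heart rate reserve = HRmax - HRrest = 179 - 66 = 113 bpm
Fraction = 57% = 0.57
Target = 66 + 0.57 * 113
Target = 66 + 64.41 = 130.41 bpm

130.41 bpm


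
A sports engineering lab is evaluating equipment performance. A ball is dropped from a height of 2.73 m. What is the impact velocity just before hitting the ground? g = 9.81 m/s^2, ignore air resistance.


v = sqrt(2 * g * h)
v = sqrt(2 * 9.81 * 2.73)
v = sqrt(53.5626) = 7.3186 m/s

7.3186 m/s


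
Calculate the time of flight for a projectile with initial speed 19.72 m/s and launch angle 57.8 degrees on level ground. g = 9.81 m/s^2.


T = 2*v*sin(theta)/g
sin(theta) = sin(57.8 deg) = 0.8462
T = 2*19.72*0.8462 / 9.81
T = 33.3739 / 9.81 = 3.402 s

3.402 s


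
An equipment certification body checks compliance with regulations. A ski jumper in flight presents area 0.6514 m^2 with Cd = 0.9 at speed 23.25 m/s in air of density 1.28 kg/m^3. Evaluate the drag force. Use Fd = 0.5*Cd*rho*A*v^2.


Fd = 0.5 * Cd * rho * A * v^2
Fd = 0.5 * 0.9 * 1.28 * 0.6514 * 23.25^2
v^2 = 540.5625
Fd = 0.5 * 0.9 * 1.28 * 0.6514 * 540.5625 = 202.8225 N

202.8225 N


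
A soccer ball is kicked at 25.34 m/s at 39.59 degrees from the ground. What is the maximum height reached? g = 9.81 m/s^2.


H = (v*sin(theta))^2 / (2*g)
vy = v*sin(theta) = 25.34 * sin(39.59 deg) = 16.1489 m/s
H = vy^2 / (2*g) = 260.7875 / (2*9.81)
H = 260.7875 / 19.62 = 13.2919 m

13.2919 m


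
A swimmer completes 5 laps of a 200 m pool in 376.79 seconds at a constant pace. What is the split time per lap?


Split time = total_time / n_laps = 376.79 / 5
Split time = 75.358 s per lap

75.358 s


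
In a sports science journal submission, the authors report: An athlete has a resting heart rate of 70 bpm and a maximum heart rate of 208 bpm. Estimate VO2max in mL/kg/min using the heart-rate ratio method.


VO2max = 15.3 * HRmax / HRrest
VO2max = 15.3 * 208 / 70
VO2max = 3182.4 / 70 = 45.4629 mL/kg/min

45.4629 mL/kg/min


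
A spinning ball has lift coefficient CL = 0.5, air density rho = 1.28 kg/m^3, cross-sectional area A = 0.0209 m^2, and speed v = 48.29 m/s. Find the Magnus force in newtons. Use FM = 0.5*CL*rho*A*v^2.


FM = 0.5 * CL * rho * A * v^2
FM = 0.5 * 0.5 * 1.28 * 0.0209 * 48.29^2
v^2 = 2331.9241
FM = 0.5 * 0.5 * 1.28 * 0.0209 * 2331.9241 = 15.5959 N

15.5959 N


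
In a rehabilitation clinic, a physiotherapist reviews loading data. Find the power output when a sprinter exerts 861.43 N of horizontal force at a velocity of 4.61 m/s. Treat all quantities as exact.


P = F * v
P = 861.43 * 4.61
P = 3971.1923 W

3971.1923 W


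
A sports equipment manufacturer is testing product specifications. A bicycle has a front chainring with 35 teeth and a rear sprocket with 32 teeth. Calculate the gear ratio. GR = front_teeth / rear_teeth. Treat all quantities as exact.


GR = front_teeth / rear_teeth
GR = 35 / 32
GR = 1.0938

1.0938


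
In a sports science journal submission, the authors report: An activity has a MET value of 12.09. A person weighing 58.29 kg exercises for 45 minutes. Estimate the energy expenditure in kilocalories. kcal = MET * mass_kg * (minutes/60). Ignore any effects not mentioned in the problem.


kcal = MET * mass * time_hr
Convert time: 45 min = 0.75 hr
kcal = 12.09 * 58.29 * 0.75
kcal = 528.5446 kcal

528.5446 kcal


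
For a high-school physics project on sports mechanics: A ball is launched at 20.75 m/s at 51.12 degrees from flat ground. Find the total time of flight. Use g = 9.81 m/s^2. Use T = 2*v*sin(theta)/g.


T = 2*v*sin(theta)/g
sin(theta) = sin(51.12 deg) = 0.7785
T = 2*20.75*0.7785 / 9.81
T = 32.3062 / 9.81 = 3.2932 s

3.2932 s


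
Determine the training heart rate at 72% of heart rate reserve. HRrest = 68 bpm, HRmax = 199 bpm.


Target = HRrest + pct*(HRmax - HRrest)
Heart rate reserve = HRmax - HRrest = 199 - 68 = 131 bpm
Fraction = 72% = 0.72
Target = 68 + 0.72 * 131
Target = 68 + 94.32 = 162.32 bpm

162.32 bpm


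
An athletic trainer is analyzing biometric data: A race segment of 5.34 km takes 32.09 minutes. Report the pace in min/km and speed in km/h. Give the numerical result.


Pace = time / distance = 32.09 min / 5.34 km = 6.0094 min/km
Speed = distance / time_in_hours = 5.34 / 0.5348 hr
Speed = 9.9844 km/h

6.0094 min/km, 9.9844 km/h


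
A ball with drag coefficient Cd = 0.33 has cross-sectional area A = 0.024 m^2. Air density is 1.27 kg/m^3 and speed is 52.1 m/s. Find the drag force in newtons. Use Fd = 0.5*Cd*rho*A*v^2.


Fd = 0.5 * Cd * rho * A * v^2
Fd = 0.5 * 0.33 * 1.27 * 0.024 * 52.1^2
v^2 = 2714.41
Fd = 0.5 * 0.33 * 1.27 * 0.024 * 2714.41 = 13.6513 N

13.6513 N


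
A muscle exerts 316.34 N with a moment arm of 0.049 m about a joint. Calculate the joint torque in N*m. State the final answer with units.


tau = F * d
tau = 316.34 * 0.049
tau = 15.5007 N*m

15.5007 N*m


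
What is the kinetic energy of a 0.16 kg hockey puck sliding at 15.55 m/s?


KE = 0.5 * m * v^2
KE = 0.5 * 0.16 * 15.55^2
KE = 0.5 * 0.16 * 241.8025 = 19.3442 J

19.3442 J


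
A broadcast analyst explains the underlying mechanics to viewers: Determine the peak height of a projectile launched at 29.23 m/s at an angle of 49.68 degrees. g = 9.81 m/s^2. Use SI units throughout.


H = (v*sin(theta))^2 / (2*g)
vy = v*sin(theta) = 29.23 * sin(49.68 deg) = 22.2862 m/s
H = vy^2 / (2*g) = 496.6745 / (2*9.81)
H = 496.6745 / 19.62 = 25.3147 m

25.3147 m


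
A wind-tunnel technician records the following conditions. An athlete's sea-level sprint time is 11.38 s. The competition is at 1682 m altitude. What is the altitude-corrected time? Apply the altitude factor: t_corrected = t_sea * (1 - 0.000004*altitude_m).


Correction factor = 1 - 0.000004 * 1682 = 0.993272
t_corrected = t_sea * factor = 11.38 * 0.993272
t_corrected = 11.3034 s

11.3034 s


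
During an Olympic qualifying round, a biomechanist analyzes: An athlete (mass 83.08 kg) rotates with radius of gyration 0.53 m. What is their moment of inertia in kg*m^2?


I = m * k^2
I = 83.08 * 0.53^2
I = 83.08 * 0.2809 = 23.3372 kg*m^2

23.3372 kg*m^2


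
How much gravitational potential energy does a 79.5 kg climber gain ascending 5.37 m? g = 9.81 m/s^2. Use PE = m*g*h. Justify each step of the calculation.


PE = m * g * h
PE = 79.5 * 9.81 * 5.37
PE = 779.895 * 5.37 = 4188.0362 J

4188.0362 J


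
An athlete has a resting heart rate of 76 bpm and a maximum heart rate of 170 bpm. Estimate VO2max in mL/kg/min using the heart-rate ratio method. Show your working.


VO2max = 15.3 * HRmax / HRrest
VO2max = 15.3 * 170 / 76
VO2max = 2601 / 76 = 34.2237 mL/kg/min

34.2237 mL/kg/min


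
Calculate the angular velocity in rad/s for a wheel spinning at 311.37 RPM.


omega = RPM * 2 * pi / 60
omega = 311.37 * 2 * 3.14159 / 60
omega = 1956.3954 / 60 = 32.6066 rad/s

32.6066 rad/s


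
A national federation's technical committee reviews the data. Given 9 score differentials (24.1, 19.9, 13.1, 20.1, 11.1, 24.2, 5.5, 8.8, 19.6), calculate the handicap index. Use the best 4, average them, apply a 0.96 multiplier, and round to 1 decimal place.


All differentials: 24.1, 19.9, 13.1, 20.1, 11.1, 24.2, 5.5, 8.8, 19.6
Sorted: 5.5, 8.8, 11.1, 13.1, 19.6, 19.9, 20.1, 24.1, 24.2
Best 4: 5.5, 8.8, 11.1, 13.1
Average of best = 38.5 / 4 = 9.625
Raw index = 9.625 * 0.96 = 9.24
Handicap index = round(9.24, 1) = 9.2

9.2


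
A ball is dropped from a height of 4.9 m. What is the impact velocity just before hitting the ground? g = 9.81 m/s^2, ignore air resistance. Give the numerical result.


v = sqrt(2 * g * h)
v = sqrt(2 * 9.81 * 4.9)
v = sqrt(96.138) = 9.805 m/s

9.805 m/s


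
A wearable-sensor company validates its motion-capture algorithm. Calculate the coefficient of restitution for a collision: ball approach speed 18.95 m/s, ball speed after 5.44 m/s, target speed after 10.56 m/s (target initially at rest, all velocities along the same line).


e = (v2_after - v1_after) / (v1_before - v2_before)
Numerator = 10.56 - 5.44 = 5.12
Denominator = 18.95 - 0 = 18.95
e = 5.12 / 18.95 = 0.2702

0.2702


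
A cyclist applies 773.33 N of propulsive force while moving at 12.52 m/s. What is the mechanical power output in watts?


P = F * v
P = 773.33 * 12.52
P = 9682.0916 W

9682.0916 W


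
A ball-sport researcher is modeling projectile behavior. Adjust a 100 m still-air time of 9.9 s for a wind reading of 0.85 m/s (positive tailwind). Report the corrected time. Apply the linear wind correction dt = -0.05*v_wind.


dt = -0.05 * v_wind = -0.05 * 0.85 = -0.0425 s
t_corrected = t_still + dt = 9.9 + (-0.0425)
t_corrected = 9.8575 s

9.8575 s


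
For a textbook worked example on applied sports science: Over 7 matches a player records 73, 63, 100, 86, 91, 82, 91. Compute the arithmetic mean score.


Average = sum / n
Sum = 586
Average = 586 / 7 = 83.7143

83.7143


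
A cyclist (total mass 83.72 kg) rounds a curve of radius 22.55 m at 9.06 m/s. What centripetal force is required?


Fc = m * v^2 / r
v^2 = 9.06^2 = 82.0836
Fc = 83.72 * 82.0836 / 22.55
Fc = 6872.039 / 22.55 = 304.7467 N

304.7467 N


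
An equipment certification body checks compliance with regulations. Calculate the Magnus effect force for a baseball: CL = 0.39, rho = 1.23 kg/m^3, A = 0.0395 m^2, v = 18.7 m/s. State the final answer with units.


FM = 0.5 * CL * rho * A * v^2
FM = 0.5 * 0.39 * 1.23 * 0.0395 * 18.7^2
v^2 = 349.69
FM = 0.5 * 0.39 * 1.23 * 0.0395 * 349.69 = 3.313 N

3.313 N


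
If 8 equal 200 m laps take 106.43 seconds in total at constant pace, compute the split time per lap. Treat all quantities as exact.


Split time = total_time / n_laps = 106.43 / 8
Split time = 13.3038 s per lap

13.3038 s


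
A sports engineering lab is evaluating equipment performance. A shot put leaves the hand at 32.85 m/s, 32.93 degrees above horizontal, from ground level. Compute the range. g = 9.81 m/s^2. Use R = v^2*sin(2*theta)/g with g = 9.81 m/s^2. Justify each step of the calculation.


R = v^2 * sin(2*theta) / g
Convert angle to radians: theta = 32.93 deg = 0.5747 rad
sin(2*theta) = sin(1.1495) = 0.9125
R = 32.85^2 * 0.9125 / 9.81
R = 1079.1225 * 0.9125 / 9.81 = 100.3825 m

100.3825 m


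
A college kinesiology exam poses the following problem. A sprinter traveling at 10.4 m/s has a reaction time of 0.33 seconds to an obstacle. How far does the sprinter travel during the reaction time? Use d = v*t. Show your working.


d = v * t
d = 10.4 * 0.33
d = 3.432 m

3.432 m


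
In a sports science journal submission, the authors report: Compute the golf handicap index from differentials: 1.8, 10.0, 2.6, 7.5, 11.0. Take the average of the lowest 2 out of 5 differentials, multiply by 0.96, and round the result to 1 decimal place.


All differentials: 1.8, 10.0, 2.6, 7.5, 11.0
Sorted: 1.8, 2.6, 7.5, 10.0, 11.0
Best 2: 1.8, 2.6
Average of best = 4.4 / 2 = 2.2
Raw index = 2.2 * 0.96 = 2.112
Handicap index = round(2.112, 1) = 2.1

2.1


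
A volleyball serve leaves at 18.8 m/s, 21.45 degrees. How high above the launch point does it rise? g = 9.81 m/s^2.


H = (v*sin(theta))^2 / (2*g)
vy = v*sin(theta) = 18.8 * sin(21.45 deg) = 6.875 m/s
H = vy^2 / (2*g) = 47.265 / (2*9.81)
H = 47.265 / 19.62 = 2.409 m

2.409 m


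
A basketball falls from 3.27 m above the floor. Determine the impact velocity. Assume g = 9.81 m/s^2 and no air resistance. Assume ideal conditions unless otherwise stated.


v = sqrt(2 * g * h)
v = sqrt(2 * 9.81 * 3.27)
v = sqrt(64.1574) = 8.0098 m/s

8.0098 m/s


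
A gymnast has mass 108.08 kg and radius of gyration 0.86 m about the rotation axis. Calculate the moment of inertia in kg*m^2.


I = m * k^2
I = 108.08 * 0.86^2
I = 108.08 * 0.7396 = 79.936 kg*m^2

79.936 kg*m^2


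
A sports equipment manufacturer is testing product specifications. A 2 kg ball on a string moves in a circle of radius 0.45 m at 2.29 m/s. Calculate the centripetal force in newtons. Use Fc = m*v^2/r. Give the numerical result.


Fc = m * v^2 / r
v^2 = 2.29^2 = 5.2441
Fc = 2 * 5.2441 / 0.45
Fc = 10.4882 / 0.45 = 23.3071 N

23.3071 N


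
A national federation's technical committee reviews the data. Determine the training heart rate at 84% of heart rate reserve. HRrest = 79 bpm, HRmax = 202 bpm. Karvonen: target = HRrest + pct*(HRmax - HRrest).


Target = HRrest + pct*(HRmax - HRrest)
Heart rate reserve = HRmax - HRrest = 202 - 79 = 123 bpm
Fraction = 84% = 0.84
Target = 79 + 0.84 * 123
Target = 79 + 103.32 = 182.32 bpm

182.32 bpm


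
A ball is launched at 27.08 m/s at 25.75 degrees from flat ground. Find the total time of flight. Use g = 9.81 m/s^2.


T = 2*v*sin(theta)/g
sin(theta) = sin(25.75 deg) = 0.4344
T = 2*27.08*0.4344 / 9.81
T = 23.5296 / 9.81 = 2.3985 s

2.3985 s


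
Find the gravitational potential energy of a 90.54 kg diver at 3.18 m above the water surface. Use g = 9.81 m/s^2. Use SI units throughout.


PE = m * g * h
PE = 90.54 * 9.81 * 3.18
PE = 888.1974 * 3.18 = 2824.4677 J

2824.4677 J


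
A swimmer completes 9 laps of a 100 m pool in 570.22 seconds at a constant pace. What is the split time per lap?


Split time = total_time / n_laps = 570.22 / 9
Split time = 63.3578 s per lap

63.3578 s


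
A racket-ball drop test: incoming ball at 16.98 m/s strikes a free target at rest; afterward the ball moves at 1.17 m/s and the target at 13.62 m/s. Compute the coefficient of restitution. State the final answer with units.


e = (v2_after - v1_after) / (v1_before - v2_before)
Numerator = 13.62 - 1.17 = 12.45
Denominator = 16.98 - 0 = 16.98
e = 12.45 / 16.98 = 0.7332

0.7332


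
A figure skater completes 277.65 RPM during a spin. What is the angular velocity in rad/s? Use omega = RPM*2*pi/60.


omega = RPM * 2 * pi / 60
omega = 277.65 * 2 * 3.14159 / 60
omega = 1744.5264 / 60 = 29.0754 rad/s

29.0754 rad/s


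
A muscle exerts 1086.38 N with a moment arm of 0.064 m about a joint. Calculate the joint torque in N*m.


tau = F * d
tau = 1086.38 * 0.064
tau = 69.5283 N*m

69.5283 N*m


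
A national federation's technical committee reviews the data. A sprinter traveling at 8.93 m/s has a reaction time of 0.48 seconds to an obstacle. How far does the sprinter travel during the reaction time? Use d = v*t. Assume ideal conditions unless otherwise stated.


d = v * t
d = 8.93 * 0.48
d = 4.2864 m

4.2864 m


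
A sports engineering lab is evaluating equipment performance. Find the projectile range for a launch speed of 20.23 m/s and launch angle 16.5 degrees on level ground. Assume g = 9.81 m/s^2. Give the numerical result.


R = v^2 * sin(2*theta) / g
Convert angle to radians: theta = 16.5 deg = 0.288 rad
sin(2*theta) = sin(0.576) = 0.5446
R = 20.23^2 * 0.5446 / 9.81
R = 409.2529 * 0.5446 / 9.81 = 22.7212 m

22.7212 m


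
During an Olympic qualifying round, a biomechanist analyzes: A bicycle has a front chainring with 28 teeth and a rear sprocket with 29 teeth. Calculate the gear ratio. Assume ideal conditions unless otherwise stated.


GR = front_teeth / rear_teeth
GR = 28 / 29
GR = 0.9655

0.9655


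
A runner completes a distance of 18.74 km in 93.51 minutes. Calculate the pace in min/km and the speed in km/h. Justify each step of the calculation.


Pace = time / distance = 93.51 min / 18.74 km = 4.9899 min/km
Speed = distance / time_in_hours = 18.74 / 1.5585 hr
Speed = 12.0244 km/h

4.9899 min/km, 12.0244 km/h


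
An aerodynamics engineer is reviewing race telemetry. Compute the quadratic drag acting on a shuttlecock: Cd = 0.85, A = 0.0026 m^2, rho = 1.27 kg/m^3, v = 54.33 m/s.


Fd = 0.5 * Cd * rho * A * v^2
Fd = 0.5 * 0.85 * 1.27 * 0.0026 * 54.33^2
v^2 = 2951.7489
Fd = 0.5 * 0.85 * 1.27 * 0.0026 * 2951.7489 = 4.1423 N

4.1423 N


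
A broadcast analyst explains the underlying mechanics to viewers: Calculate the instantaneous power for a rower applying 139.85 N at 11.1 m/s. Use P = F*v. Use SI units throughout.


P = F * v
P = 139.85 * 11.1
P = 1552.335 W

1552.335 W


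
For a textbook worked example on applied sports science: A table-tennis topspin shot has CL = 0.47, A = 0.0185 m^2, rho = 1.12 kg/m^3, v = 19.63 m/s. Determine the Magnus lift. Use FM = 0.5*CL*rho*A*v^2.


FM = 0.5 * CL * rho * A * v^2
FM = 0.5 * 0.47 * 1.12 * 0.0185 * 19.63^2
v^2 = 385.3369
FM = 0.5 * 0.47 * 1.12 * 0.0185 * 385.3369 = 1.8763 N

1.8763 N


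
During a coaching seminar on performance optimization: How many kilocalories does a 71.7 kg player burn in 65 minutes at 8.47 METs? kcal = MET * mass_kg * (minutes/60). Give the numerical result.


kcal = MET * mass * time_hr
Convert time: 65 min = 1.0833 hr
kcal = 8.47 * 71.7 * 1.0833
kcal = 657.9073 kcal

657.9073 kcal


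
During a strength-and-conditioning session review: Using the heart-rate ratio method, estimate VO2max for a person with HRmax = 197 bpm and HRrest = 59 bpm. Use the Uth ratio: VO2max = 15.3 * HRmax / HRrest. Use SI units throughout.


VO2max = 15.3 * HRmax / HRrest
VO2max = 15.3 * 197 / 59
VO2max = 3014.1 / 59 = 51.0864 mL/kg/min

51.0864 mL/kg/min


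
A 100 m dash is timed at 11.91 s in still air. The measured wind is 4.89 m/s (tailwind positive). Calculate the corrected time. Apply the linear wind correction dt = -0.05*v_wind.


dt = -0.05 * v_wind = -0.05 * 4.89 = -0.2445 s
t_corrected = t_still + dt = 11.91 + (-0.2445)
t_corrected = 11.6655 s

11.6655 s


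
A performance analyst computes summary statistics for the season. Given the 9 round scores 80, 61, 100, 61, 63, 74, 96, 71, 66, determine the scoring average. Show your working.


Average = sum / n
Sum = 672
Average = 672 / 9 = 74.6667

74.6667


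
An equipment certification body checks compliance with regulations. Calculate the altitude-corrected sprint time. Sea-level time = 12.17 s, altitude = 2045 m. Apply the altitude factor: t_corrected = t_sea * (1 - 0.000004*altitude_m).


Correction factor = 1 - 0.000004 * 2045 = 0.99182
t_corrected = t_sea * factor = 12.17 * 0.99182
t_corrected = 12.0704 s

12.0704 s


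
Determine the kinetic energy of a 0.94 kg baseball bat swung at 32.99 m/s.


KE = 0.5 * m * v^2
KE = 0.5 * 0.94 * 32.99^2
KE = 0.5 * 0.94 * 1088.3401 = 511.5198 J

511.5198 J


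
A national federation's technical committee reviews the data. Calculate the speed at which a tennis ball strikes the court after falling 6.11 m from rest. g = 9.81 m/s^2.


v = sqrt(2 * g * h)
v = sqrt(2 * 9.81 * 6.11)
v = sqrt(119.8782) = 10.9489 m/s

10.9489 m/s


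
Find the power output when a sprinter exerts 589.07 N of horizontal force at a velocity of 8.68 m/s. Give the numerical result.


P = F * v
P = 589.07 * 8.68
P = 5113.1276 W

5113.1276 W


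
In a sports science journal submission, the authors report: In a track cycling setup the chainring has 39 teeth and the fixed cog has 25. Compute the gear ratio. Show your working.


GR = front_teeth / rear_teeth
GR = 39 / 25
GR = 1.56

1.56


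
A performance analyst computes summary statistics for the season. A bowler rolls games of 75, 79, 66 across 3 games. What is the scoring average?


Average = sum / n
Sum = 220
Average = 220 / 3 = 73.3333

73.3333


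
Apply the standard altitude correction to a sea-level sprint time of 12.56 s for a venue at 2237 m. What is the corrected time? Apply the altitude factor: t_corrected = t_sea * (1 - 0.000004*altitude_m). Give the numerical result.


Correction factor = 1 - 0.000004 * 2237 = 0.991052
t_corrected = t_sea * factor = 12.56 * 0.991052
t_corrected = 12.4476 s

12.4476 s


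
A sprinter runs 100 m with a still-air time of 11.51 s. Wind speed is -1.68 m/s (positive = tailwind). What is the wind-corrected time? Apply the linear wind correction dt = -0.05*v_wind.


dt = -0.05 * v_wind = -0.05 * -1.68 = 0.084 s
t_corrected = t_still + dt = 11.51 + (0.084)
t_corrected = 11.594 s

11.594 s


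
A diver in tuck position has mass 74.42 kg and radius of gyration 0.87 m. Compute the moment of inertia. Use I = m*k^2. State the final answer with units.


I = m * k^2
I = 74.42 * 0.87^2
I = 74.42 * 0.7569 = 56.3285 kg*m^2

56.3285 kg*m^2
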